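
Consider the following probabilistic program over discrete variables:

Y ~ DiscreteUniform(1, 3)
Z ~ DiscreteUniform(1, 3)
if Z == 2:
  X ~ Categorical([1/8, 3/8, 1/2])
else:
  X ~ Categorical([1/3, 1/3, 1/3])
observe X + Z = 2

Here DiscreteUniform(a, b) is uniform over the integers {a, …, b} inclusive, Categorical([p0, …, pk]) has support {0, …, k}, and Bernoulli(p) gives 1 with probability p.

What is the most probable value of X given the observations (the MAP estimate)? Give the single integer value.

Enumerate traces; 6 have nonzero weight after conditioning:
  (Y=1, Z=1, X=1) weight 1/27
  (Y=1, Z=2, X=0) weight 1/72
  (Y=2, Z=1, X=1) weight 1/27
  (Y=2, Z=2, X=0) weight 1/72
  (Y=3, Z=1, X=1) weight 1/27
  (Y=3, Z=2, X=0) weight 1/72
Group by X:
  weight(X=0) = 1/24
  weight(X=1) = 1/9
Total weight = 1/24 + 1/9 = 11/72
P(X=0 | obs) = 1/24 / 11/72 = 3/11
P(X=1 | obs) = 1/9 / 11/72 = 8/11
argmax = 1

argmax_v P(X = v | obs) = 1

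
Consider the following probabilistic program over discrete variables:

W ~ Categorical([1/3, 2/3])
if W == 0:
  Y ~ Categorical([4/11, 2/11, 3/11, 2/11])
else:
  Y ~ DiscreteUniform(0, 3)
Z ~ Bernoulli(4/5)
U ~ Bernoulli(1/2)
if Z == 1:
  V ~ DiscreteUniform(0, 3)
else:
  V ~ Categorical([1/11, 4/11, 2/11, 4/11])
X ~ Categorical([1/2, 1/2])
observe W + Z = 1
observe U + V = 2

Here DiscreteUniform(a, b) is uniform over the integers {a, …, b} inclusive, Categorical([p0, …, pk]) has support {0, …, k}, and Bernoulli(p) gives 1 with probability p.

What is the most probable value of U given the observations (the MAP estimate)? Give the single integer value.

Enumerate traces; 32 have nonzero weight after conditioning:
  (W=0, Y=0, Z=1, U=0, V=2, X=0) weight 1/165
  (W=0, Y=0, Z=1, U=0, V=2, X=1) weight 1/165
  (W=0, Y=0, Z=1, U=1, V=1, X=0) weight 1/165
  (W=0, Y=0, Z=1, U=1, V=1, X=1) weight 1/165
  (W=0, Y=1, Z=1, U=0, V=2, X=0) weight 1/330
  (W=0, Y=1, Z=1, U=0, V=2, X=1) weight 1/330
  (W=0, Y=1, Z=1, U=1, V=1, X=0) weight 1/330
  (W=0, Y=1, Z=1, U=1, V=1, X=1) weight 1/330
  … 24 more
Group by U:
  weight(U=0) = 1/22
  weight(U=1) = 19/330
Total weight = 1/22 + 19/330 = 17/165
P(U=0 | obs) = 1/22 / 17/165 = 15/34
P(U=1 | obs) = 19/330 / 17/165 = 19/34
argmax = 1

argmax_v P(U = v | obs) = 1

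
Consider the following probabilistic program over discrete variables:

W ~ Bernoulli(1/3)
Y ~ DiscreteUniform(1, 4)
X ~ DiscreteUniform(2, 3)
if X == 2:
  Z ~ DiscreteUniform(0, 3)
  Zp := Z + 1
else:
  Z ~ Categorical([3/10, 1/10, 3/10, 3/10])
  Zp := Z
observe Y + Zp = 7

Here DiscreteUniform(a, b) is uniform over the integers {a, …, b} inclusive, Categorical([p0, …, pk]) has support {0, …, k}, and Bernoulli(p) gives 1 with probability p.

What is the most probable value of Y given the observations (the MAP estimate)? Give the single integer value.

argmax_v P(Y = v | obs) = 4

Enumerate traces; 6 have nonzero weight after conditioning:
  (W=0, Y=3, X=2, Z=3) weight 1/48
  (W=0, Y=4, X=2, Z=2) weight 1/48
  (W=0, Y=4, X=3, Z=3) weight 1/40
  (W=1, Y=3, X=2, Z=3) weight 1/96
  (W=1, Y=4, X=2, Z=2) weight 1/96
  (W=1, Y=4, X=3, Z=3) weight 1/80
Group by Y:
  weight(Y=3) = 1/32
  weight(Y=4) = 11/160
Total weight = 1/32 + 11/160 = 1/10
P(Y=3 | obs) = 1/32 / 1/10 = 5/16
P(Y=4 | obs) = 11/160 / 1/10 = 11/16
argmax = 4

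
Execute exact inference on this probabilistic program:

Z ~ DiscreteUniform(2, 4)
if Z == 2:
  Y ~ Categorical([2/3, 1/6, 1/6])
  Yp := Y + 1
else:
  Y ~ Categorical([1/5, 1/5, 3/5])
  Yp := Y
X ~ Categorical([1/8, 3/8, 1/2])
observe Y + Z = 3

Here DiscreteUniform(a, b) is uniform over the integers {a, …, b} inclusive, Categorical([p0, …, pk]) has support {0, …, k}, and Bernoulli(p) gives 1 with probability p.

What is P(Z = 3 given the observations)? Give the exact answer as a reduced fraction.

Enumerate traces; 6 have nonzero weight after conditioning:
  (Z=2, Y=1, X=0) weight 1/144
  (Z=2, Y=1, X=1) weight 1/48
  (Z=2, Y=1, X=2) weight 1/36
  (Z=3, Y=0, X=0) weight 1/120
  (Z=3, Y=0, X=1) weight 1/40
  (Z=3, Y=0, X=2) weight 1/30
Group by Z:
  weight(Z=2) = 1/18
  weight(Z=3) = 1/15
Total weight = 1/18 + 1/15 = 11/90
P(Z=2 | obs) = 1/18 / 11/90 = 5/11
P(Z=3 | obs) = 1/15 / 11/90 = 6/11

P(Z = 3 | obs) = 6/11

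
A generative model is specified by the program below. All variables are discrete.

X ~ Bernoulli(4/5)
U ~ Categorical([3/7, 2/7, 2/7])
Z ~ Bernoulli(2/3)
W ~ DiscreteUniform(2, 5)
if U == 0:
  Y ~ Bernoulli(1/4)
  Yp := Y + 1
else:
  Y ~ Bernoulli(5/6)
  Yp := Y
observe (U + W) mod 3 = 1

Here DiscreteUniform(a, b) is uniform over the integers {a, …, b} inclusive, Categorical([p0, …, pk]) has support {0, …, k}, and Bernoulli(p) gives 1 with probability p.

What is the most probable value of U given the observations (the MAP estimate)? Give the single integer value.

argmax_v P(U = v | obs) = 2

Enumerate traces; 32 have nonzero weight after conditioning:
  (X=0, U=0, Z=0, W=4, Y=0) weight 3/560
  (X=0, U=0, Z=0, W=4, Y=1) weight 1/560
  (X=0, U=0, Z=1, W=4, Y=0) weight 3/280
  (X=0, U=0, Z=1, W=4, Y=1) weight 1/280
  (X=0, U=1, Z=0, W=3, Y=0) weight 1/1260
  (X=0, U=1, Z=0, W=3, Y=1) weight 1/252
  (X=0, U=1, Z=1, W=3, Y=0) weight 1/630
  (X=0, U=1, Z=1, W=3, Y=1) weight 1/126
  (X=0, U=2, Z=0, W=2, Y=0) weight 1/1260
  … 23 more
Group by U:
  weight(U=0) = 3/28
  weight(U=1) = 1/14
  weight(U=2) = 1/7
Total weight = 3/28 + 1/14 + 1/7 = 9/28
P(U=0 | obs) = 3/28 / 9/28 = 1/3
P(U=1 | obs) = 1/14 / 9/28 = 2/9
P(U=2 | obs) = 1/7 / 9/28 = 4/9
argmax = 2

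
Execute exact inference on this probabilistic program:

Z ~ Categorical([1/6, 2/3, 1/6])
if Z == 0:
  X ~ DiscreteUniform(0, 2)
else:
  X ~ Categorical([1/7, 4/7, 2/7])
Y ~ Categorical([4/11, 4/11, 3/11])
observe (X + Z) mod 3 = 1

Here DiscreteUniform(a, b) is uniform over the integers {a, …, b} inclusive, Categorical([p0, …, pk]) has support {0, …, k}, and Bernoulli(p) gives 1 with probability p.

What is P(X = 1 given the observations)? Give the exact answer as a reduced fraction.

Enumerate traces; 9 have nonzero weight after conditioning:
  (Z=0, X=1, Y=0) weight 2/99
  (Z=0, X=1, Y=1) weight 2/99
  (Z=0, X=1, Y=2) weight 1/66
  (Z=1, X=0, Y=0) weight 8/231
  (Z=1, X=0, Y=1) weight 8/231
  (Z=1, X=0, Y=2) weight 2/77
  (Z=2, X=2, Y=0) weight 4/231
  (Z=2, X=2, Y=1) weight 4/231
  … 1 more
Group by X:
  weight(X=0) = 2/21
  weight(X=1) = 1/18
  weight(X=2) = 1/21
Total weight = 2/21 + 1/18 + 1/21 = 25/126
P(X=0 | obs) = 2/21 / 25/126 = 12/25
P(X=1 | obs) = 1/18 / 25/126 = 7/25
P(X=2 | obs) = 1/21 / 25/126 = 6/25

P(X = 1 | obs) = 7/25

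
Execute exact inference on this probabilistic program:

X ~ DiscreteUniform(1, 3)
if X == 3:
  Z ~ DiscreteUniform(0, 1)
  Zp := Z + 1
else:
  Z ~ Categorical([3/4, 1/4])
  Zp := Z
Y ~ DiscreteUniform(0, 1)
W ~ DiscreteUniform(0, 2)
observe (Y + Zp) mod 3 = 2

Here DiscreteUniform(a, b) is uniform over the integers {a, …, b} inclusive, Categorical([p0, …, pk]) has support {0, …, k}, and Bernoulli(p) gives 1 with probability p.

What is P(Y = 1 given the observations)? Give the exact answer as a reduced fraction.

P(Y = 1 | obs) = 2/3

Enumerate traces; 12 have nonzero weight after conditioning:
  (X=1, Z=1, Y=1, W=0) weight 1/72
  (X=1, Z=1, Y=1, W=1) weight 1/72
  (X=1, Z=1, Y=1, W=2) weight 1/72
  (X=2, Z=1, Y=1, W=0) weight 1/72
  (X=2, Z=1, Y=1, W=1) weight 1/72
  (X=2, Z=1, Y=1, W=2) weight 1/72
  (X=3, Z=0, Y=1, W=0) weight 1/36
  (X=3, Z=0, Y=1, W=1) weight 1/36
  (X=3, Z=1, Y=0, W=0) weight 1/36
  … 3 more
Group by Y:
  weight(Y=0) = 1/12
  weight(Y=1) = 1/6
Total weight = 1/12 + 1/6 = 1/4
P(Y=0 | obs) = 1/12 / 1/4 = 1/3
P(Y=1 | obs) = 1/6 / 1/4 = 2/3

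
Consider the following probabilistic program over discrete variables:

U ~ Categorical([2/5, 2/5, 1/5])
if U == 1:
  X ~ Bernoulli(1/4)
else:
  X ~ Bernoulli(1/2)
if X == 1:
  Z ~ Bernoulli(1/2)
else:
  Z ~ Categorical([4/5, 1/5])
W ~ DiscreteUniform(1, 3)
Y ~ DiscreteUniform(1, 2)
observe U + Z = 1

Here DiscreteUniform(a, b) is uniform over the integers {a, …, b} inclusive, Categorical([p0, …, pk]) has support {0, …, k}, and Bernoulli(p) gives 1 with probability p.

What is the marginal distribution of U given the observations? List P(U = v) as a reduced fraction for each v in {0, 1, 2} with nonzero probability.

P(U=0) = 14/43, P(U=1) = 29/43

Enumerate traces; 24 have nonzero weight after conditioning:
  (U=0, X=0, Z=1, W=1, Y=1) weight 1/150
  (U=0, X=0, Z=1, W=1, Y=2) weight 1/150
  (U=0, X=0, Z=1, W=2, Y=1) weight 1/150
  (U=0, X=0, Z=1, W=2, Y=2) weight 1/150
  (U=0, X=0, Z=1, W=3, Y=1) weight 1/150
  (U=0, X=0, Z=1, W=3, Y=2) weight 1/150
  (U=0, X=1, Z=1, W=1, Y=1) weight 1/60
  (U=0, X=1, Z=1, W=1, Y=2) weight 1/60
  (U=1, X=0, Z=0, W=1, Y=1) weight 1/25
  … 15 more
Group by U:
  weight(U=0) = 7/50
  weight(U=1) = 29/100
Total weight = 7/50 + 29/100 = 43/100
P(U=0 | obs) = 7/50 / 43/100 = 14/43
P(U=1 | obs) = 29/100 / 43/100 = 29/43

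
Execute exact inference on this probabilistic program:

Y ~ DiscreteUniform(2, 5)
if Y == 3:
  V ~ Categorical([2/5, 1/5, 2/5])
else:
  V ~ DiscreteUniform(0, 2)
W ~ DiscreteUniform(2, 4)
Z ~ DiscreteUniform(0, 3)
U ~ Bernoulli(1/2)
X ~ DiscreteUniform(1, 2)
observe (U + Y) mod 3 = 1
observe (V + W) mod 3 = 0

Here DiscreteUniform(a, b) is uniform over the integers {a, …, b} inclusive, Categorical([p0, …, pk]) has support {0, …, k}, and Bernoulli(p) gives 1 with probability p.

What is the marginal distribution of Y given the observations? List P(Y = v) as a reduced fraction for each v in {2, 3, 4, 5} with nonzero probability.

Enumerate traces; 48 have nonzero weight after conditioning:
  (Y=3, V=0, W=3, Z=0, U=1, X=1) weight 1/480
  (Y=3, V=0, W=3, Z=0, U=1, X=2) weight 1/480
  (Y=3, V=0, W=3, Z=1, U=1, X=1) weight 1/480
  (Y=3, V=0, W=3, Z=1, U=1, X=2) weight 1/480
  (Y=3, V=0, W=3, Z=2, U=1, X=1) weight 1/480
  (Y=3, V=0, W=3, Z=2, U=1, X=2) weight 1/480
  (Y=3, V=0, W=3, Z=3, U=1, X=1) weight 1/480
  (Y=3, V=0, W=3, Z=3, U=1, X=2) weight 1/480
  (Y=4, V=0, W=3, Z=0, U=0, X=1) weight 1/576
  … 39 more
Group by Y:
  weight(Y=3) = 1/24
  weight(Y=4) = 1/24
Total weight = 1/24 + 1/24 = 1/12
P(Y=3 | obs) = 1/24 / 1/12 = 1/2
P(Y=4 | obs) = 1/24 / 1/12 = 1/2

P(Y=3) = 1/2, P(Y=4) = 1/2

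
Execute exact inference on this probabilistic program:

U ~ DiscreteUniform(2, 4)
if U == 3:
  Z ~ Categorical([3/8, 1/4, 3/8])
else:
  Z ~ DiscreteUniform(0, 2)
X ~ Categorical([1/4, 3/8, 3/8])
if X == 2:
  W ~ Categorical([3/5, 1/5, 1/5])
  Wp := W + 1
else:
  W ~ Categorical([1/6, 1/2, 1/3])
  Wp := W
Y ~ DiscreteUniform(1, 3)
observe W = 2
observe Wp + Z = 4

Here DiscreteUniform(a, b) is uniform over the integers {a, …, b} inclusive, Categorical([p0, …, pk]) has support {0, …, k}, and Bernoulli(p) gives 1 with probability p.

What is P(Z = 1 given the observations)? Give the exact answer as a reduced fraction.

Enumerate traces; 27 have nonzero weight after conditioning:
  (U=2, Z=1, X=2, W=2, Y=1) weight 1/360
  (U=2, Z=1, X=2, W=2, Y=2) weight 1/360
  (U=2, Z=1, X=2, W=2, Y=3) weight 1/360
  (U=2, Z=2, X=0, W=2, Y=1) weight 1/324
  (U=2, Z=2, X=0, W=2, Y=2) weight 1/324
  (U=2, Z=2, X=0, W=2, Y=3) weight 1/324
  (U=2, Z=2, X=1, W=2, Y=1) weight 1/216
  (U=2, Z=2, X=1, W=2, Y=2) weight 1/216
  … 19 more
Group by Z:
  weight(Z=1) = 11/480
  weight(Z=2) = 125/1728
Total weight = 11/480 + 125/1728 = 823/8640
P(Z=1 | obs) = 11/480 / 823/8640 = 198/823
P(Z=2 | obs) = 125/1728 / 823/8640 = 625/823

P(Z = 1 | obs) = 198/823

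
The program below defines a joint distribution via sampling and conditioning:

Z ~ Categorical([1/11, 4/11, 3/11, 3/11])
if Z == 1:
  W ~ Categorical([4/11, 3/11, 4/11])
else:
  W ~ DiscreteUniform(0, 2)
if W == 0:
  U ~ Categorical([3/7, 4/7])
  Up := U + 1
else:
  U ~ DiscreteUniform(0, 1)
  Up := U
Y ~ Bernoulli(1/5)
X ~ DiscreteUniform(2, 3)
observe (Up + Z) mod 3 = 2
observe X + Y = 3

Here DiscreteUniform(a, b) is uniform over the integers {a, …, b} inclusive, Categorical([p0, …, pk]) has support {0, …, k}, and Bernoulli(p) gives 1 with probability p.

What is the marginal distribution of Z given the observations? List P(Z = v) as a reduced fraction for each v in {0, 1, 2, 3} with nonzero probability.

P(Z=0) = 44/845, P(Z=1) = 438/845, P(Z=2) = 231/845, P(Z=3) = 132/845

Enumerate traces; 14 have nonzero weight after conditioning:
  (Z=0, W=0, U=1, Y=0, X=3) weight 8/1155
  (Z=0, W=0, U=1, Y=1, X=2) weight 2/1155
  (Z=1, W=0, U=0, Y=0, X=3) weight 96/4235
  (Z=1, W=0, U=0, Y=1, X=2) weight 24/4235
  (Z=1, W=1, U=1, Y=0, X=3) weight 12/605
  (Z=1, W=1, U=1, Y=1, X=2) weight 3/605
  (Z=1, W=2, U=1, Y=0, X=3) weight 16/605
  (Z=1, W=2, U=1, Y=1, X=2) weight 4/605
  (Z=2, W=1, U=0, Y=0, X=3) weight 1/55
  (Z=3, W=0, U=1, Y=0, X=3) weight 8/385
  … 4 more
Group by Z:
  weight(Z=0) = 2/231
  weight(Z=1) = 73/847
  weight(Z=2) = 1/22
  weight(Z=3) = 2/77
Total weight = 2/231 + 73/847 + 1/22 + 2/77 = 845/5082
P(Z=0 | obs) = 2/231 / 845/5082 = 44/845
P(Z=1 | obs) = 73/847 / 845/5082 = 438/845
P(Z=2 | obs) = 1/22 / 845/5082 = 231/845
P(Z=3 | obs) = 2/77 / 845/5082 = 132/845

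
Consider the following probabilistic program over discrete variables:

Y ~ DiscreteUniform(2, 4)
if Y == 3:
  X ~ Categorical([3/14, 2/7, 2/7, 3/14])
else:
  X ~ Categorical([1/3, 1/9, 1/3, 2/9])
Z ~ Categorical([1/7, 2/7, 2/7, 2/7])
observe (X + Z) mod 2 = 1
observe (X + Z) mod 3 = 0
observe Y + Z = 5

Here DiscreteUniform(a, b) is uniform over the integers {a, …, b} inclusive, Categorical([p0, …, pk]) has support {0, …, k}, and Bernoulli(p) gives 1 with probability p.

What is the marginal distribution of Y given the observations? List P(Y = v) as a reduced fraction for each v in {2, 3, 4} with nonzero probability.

P(Y=2) = 7/20, P(Y=3) = 3/10, P(Y=4) = 7/20

Enumerate traces; 3 have nonzero weight after conditioning:
  (Y=2, X=0, Z=3) weight 2/63
  (Y=3, X=1, Z=2) weight 4/147
  (Y=4, X=2, Z=1) weight 2/63
Group by Y:
  weight(Y=2) = 2/63
  weight(Y=3) = 4/147
  weight(Y=4) = 2/63
Total weight = 2/63 + 4/147 + 2/63 = 40/441
P(Y=2 | obs) = 2/63 / 40/441 = 7/20
P(Y=3 | obs) = 4/147 / 40/441 = 3/10
P(Y=4 | obs) = 2/63 / 40/441 = 7/20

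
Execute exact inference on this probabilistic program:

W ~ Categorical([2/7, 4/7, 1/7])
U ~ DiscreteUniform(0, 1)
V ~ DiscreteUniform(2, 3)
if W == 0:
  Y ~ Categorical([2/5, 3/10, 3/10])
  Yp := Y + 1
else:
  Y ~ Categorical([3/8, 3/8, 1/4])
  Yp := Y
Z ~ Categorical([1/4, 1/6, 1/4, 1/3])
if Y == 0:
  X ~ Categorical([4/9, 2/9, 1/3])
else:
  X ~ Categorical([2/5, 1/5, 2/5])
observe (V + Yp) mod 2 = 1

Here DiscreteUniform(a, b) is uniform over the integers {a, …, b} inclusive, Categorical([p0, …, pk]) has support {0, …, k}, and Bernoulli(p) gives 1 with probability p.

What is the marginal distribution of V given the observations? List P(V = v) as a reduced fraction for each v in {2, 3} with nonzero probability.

P(V=2) = 131/280, P(V=3) = 149/280

Enumerate traces; 216 have nonzero weight after conditioning:
  (W=0, U=0, V=2, Y=0, Z=0, X=0) weight 1/315
  (W=0, U=0, V=2, Y=0, Z=0, X=1) weight 1/630
  (W=0, U=0, V=2, Y=0, Z=0, X=2) weight 1/420
  (W=0, U=0, V=2, Y=0, Z=1, X=0) weight 2/945
  (W=0, U=0, V=2, Y=0, Z=1, X=1) weight 1/945
  (W=0, U=0, V=2, Y=0, Z=1, X=2) weight 1/630
  (W=0, U=0, V=2, Y=0, Z=2, X=0) weight 1/315
  (W=0, U=0, V=2, Y=0, Z=2, X=1) weight 1/630
  (W=0, U=0, V=3, Y=1, Z=0, X=0) weight 3/1400
  … 207 more
Group by V:
  weight(V=2) = 131/560
  weight(V=3) = 149/560
Total weight = 131/560 + 149/560 = 1/2
P(V=2 | obs) = 131/560 / 1/2 = 131/280
P(V=3 | obs) = 149/560 / 1/2 = 149/280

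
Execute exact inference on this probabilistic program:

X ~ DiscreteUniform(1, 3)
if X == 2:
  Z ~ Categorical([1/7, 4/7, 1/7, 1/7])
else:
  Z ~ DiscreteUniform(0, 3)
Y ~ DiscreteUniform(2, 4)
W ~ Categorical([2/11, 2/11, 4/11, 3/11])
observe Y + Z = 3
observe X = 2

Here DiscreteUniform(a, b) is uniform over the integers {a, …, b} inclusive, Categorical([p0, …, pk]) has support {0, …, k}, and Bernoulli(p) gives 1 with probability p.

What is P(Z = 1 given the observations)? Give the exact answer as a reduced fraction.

P(Z = 1 | obs) = 4/5

Enumerate traces; 8 have nonzero weight after conditioning:
  (X=2, Z=0, Y=3, W=0) weight 2/693
  (X=2, Z=0, Y=3, W=1) weight 2/693
  (X=2, Z=0, Y=3, W=2) weight 4/693
  (X=2, Z=0, Y=3, W=3) weight 1/231
  (X=2, Z=1, Y=2, W=0) weight 8/693
  (X=2, Z=1, Y=2, W=1) weight 8/693
  (X=2, Z=1, Y=2, W=2) weight 16/693
  (X=2, Z=1, Y=2, W=3) weight 4/231
Group by Z:
  weight(Z=0) = 1/63
  weight(Z=1) = 4/63
Total weight = 1/63 + 4/63 = 5/63
P(Z=0 | obs) = 1/63 / 5/63 = 1/5
P(Z=1 | obs) = 4/63 / 5/63 = 4/5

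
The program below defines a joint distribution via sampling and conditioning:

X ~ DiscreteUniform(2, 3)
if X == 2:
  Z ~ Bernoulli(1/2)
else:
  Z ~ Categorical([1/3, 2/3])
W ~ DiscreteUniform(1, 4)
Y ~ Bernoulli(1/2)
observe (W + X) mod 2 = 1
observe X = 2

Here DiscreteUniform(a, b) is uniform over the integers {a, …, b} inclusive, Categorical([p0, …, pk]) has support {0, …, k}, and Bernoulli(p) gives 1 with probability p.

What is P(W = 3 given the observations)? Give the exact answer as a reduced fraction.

P(W = 3 | obs) = 1/2

Enumerate traces; 8 have nonzero weight after conditioning:
  (X=2, Z=0, W=1, Y=0) weight 1/32
  (X=2, Z=0, W=1, Y=1) weight 1/32
  (X=2, Z=0, W=3, Y=0) weight 1/32
  (X=2, Z=0, W=3, Y=1) weight 1/32
  (X=2, Z=1, W=1, Y=0) weight 1/32
  (X=2, Z=1, W=1, Y=1) weight 1/32
  (X=2, Z=1, W=3, Y=0) weight 1/32
  (X=2, Z=1, W=3, Y=1) weight 1/32
Group by W:
  weight(W=1) = 1/8
  weight(W=3) = 1/8
Total weight = 1/8 + 1/8 = 1/4
P(W=1 | obs) = 1/8 / 1/4 = 1/2
P(W=3 | obs) = 1/8 / 1/4 = 1/2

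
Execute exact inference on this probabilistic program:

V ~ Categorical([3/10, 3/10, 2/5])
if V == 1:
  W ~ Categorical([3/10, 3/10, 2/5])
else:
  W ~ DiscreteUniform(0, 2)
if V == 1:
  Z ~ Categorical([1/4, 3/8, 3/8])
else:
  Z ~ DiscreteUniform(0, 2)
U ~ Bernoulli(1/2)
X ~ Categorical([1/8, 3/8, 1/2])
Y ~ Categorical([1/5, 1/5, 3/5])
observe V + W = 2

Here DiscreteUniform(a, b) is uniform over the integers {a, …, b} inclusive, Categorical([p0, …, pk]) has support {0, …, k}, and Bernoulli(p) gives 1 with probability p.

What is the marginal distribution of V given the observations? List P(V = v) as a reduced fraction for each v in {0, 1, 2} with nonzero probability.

Enumerate traces; 162 have nonzero weight after conditioning:
  (V=0, W=2, Z=0, U=0, X=0, Y=0) weight 1/2400
  (V=0, W=2, Z=0, U=0, X=0, Y=1) weight 1/2400
  (V=0, W=2, Z=0, U=0, X=0, Y=2) weight 1/800
  (V=0, W=2, Z=0, U=0, X=1, Y=0) weight 1/800
  (V=0, W=2, Z=0, U=0, X=1, Y=1) weight 1/800
  (V=0, W=2, Z=0, U=0, X=1, Y=2) weight 3/800
  (V=0, W=2, Z=0, U=0, X=2, Y=0) weight 1/600
  (V=0, W=2, Z=0, U=0, X=2, Y=1) weight 1/600
  (V=1, W=1, Z=0, U=0, X=0, Y=0) weight 9/32000
  (V=2, W=0, Z=0, U=0, X=0, Y=0) weight 1/1800
  … 152 more
Group by V:
  weight(V=0) = 1/10
  weight(V=1) = 9/100
  weight(V=2) = 2/15
Total weight = 1/10 + 9/100 + 2/15 = 97/300
P(V=0 | obs) = 1/10 / 97/300 = 30/97
P(V=1 | obs) = 9/100 / 97/300 = 27/97
P(V=2 | obs) = 2/15 / 97/300 = 40/97

P(V=0) = 30/97, P(V=1) = 27/97, P(V=2) = 40/97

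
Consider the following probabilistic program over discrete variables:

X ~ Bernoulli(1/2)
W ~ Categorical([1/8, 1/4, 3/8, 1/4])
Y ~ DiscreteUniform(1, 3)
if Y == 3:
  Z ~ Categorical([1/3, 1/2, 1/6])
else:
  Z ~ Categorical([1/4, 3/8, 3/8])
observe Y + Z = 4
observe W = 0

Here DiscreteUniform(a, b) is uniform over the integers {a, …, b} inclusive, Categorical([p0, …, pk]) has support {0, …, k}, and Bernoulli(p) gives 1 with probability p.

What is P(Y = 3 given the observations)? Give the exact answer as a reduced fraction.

P(Y = 3 | obs) = 4/7

Enumerate traces; 4 have nonzero weight after conditioning:
  (X=0, W=0, Y=2, Z=2) weight 1/128
  (X=0, W=0, Y=3, Z=1) weight 1/96
  (X=1, W=0, Y=2, Z=2) weight 1/128
  (X=1, W=0, Y=3, Z=1) weight 1/96
Group by Y:
  weight(Y=2) = 1/64
  weight(Y=3) = 1/48
Total weight = 1/64 + 1/48 = 7/192
P(Y=2 | obs) = 1/64 / 7/192 = 3/7
P(Y=3 | obs) = 1/48 / 7/192 = 4/7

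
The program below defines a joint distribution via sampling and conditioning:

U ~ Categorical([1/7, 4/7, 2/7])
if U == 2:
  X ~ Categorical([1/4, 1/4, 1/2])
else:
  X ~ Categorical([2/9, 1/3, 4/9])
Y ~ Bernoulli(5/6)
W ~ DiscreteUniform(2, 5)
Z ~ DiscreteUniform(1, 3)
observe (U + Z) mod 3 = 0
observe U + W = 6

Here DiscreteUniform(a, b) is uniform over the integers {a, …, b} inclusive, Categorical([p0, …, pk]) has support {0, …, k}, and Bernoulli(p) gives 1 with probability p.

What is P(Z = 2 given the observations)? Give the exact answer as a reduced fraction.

Enumerate traces; 12 have nonzero weight after conditioning:
  (U=1, X=0, Y=0, W=5, Z=2) weight 1/567
  (U=1, X=0, Y=1, W=5, Z=2) weight 5/567
  (U=1, X=1, Y=0, W=5, Z=2) weight 1/378
  (U=1, X=1, Y=1, W=5, Z=2) weight 5/378
  (U=1, X=2, Y=0, W=5, Z=2) weight 2/567
  (U=1, X=2, Y=1, W=5, Z=2) weight 10/567
  (U=2, X=0, Y=0, W=4, Z=1) weight 1/1008
  (U=2, X=0, Y=1, W=4, Z=1) weight 5/1008
  … 4 more
Group by Z:
  weight(Z=1) = 1/42
  weight(Z=2) = 1/21
Total weight = 1/42 + 1/21 = 1/14
P(Z=1 | obs) = 1/42 / 1/14 = 1/3
P(Z=2 | obs) = 1/21 / 1/14 = 2/3

P(Z = 2 | obs) = 2/3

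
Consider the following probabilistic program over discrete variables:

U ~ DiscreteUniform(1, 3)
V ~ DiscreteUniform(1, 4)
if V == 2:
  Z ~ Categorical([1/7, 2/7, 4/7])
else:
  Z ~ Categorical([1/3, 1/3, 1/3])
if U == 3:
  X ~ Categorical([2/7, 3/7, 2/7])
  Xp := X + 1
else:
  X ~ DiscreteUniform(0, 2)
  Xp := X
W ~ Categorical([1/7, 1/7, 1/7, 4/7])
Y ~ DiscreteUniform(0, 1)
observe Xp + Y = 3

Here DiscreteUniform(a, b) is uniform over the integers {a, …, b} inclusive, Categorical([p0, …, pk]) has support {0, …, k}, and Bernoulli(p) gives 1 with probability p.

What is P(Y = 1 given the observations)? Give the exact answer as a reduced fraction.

P(Y = 1 | obs) = 23/29

Enumerate traces; 192 have nonzero weight after conditioning:
  (U=1, V=1, Z=0, X=2, W=0, Y=1) weight 1/1512
  (U=1, V=1, Z=0, X=2, W=1, Y=1) weight 1/1512
  (U=1, V=1, Z=0, X=2, W=2, Y=1) weight 1/1512
  (U=1, V=1, Z=0, X=2, W=3, Y=1) weight 1/378
  (U=1, V=1, Z=1, X=2, W=0, Y=1) weight 1/1512
  (U=1, V=1, Z=1, X=2, W=1, Y=1) weight 1/1512
  (U=1, V=1, Z=1, X=2, W=2, Y=1) weight 1/1512
  (U=1, V=1, Z=1, X=2, W=3, Y=1) weight 1/378
  (U=3, V=1, Z=0, X=2, W=0, Y=0) weight 1/1764
  … 183 more
Group by Y:
  weight(Y=0) = 1/21
  weight(Y=1) = 23/126
Total weight = 1/21 + 23/126 = 29/126
P(Y=0 | obs) = 1/21 / 29/126 = 6/29
P(Y=1 | obs) = 23/126 / 29/126 = 23/29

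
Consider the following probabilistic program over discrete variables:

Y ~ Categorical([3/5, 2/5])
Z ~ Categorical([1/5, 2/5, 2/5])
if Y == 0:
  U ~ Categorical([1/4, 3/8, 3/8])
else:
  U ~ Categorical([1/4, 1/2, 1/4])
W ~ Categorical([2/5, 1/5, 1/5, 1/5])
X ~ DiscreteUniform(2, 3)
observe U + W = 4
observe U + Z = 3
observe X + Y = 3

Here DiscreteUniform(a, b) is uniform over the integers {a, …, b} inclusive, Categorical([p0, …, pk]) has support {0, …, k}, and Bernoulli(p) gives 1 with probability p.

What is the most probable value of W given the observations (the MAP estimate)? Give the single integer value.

Enumerate traces; 4 have nonzero weight after conditioning:
  (Y=0, Z=1, U=2, W=2, X=3) weight 9/1000
  (Y=0, Z=2, U=1, W=3, X=3) weight 9/1000
  (Y=1, Z=1, U=2, W=2, X=2) weight 1/250
  (Y=1, Z=2, U=1, W=3, X=2) weight 1/125
Group by W:
  weight(W=2) = 13/1000
  weight(W=3) = 17/1000
Total weight = 13/1000 + 17/1000 = 3/100
P(W=2 | obs) = 13/1000 / 3/100 = 13/30
P(W=3 | obs) = 17/1000 / 3/100 = 17/30
argmax = 3

argmax_v P(W = v | obs) = 3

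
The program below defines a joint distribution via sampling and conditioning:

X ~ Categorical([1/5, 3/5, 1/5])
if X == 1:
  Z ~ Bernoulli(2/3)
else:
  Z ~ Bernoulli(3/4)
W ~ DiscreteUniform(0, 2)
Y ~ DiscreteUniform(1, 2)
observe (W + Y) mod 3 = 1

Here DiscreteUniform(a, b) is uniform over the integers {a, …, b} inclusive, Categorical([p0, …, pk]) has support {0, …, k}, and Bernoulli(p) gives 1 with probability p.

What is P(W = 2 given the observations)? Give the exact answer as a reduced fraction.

P(W = 2 | obs) = 1/2

Enumerate traces; 12 have nonzero weight after conditioning:
  (X=0, Z=0, W=0, Y=1) weight 1/120
  (X=0, Z=0, W=2, Y=2) weight 1/120
  (X=0, Z=1, W=0, Y=1) weight 1/40
  (X=0, Z=1, W=2, Y=2) weight 1/40
  (X=1, Z=0, W=0, Y=1) weight 1/30
  (X=1, Z=0, W=2, Y=2) weight 1/30
  (X=1, Z=1, W=0, Y=1) weight 1/15
  (X=1, Z=1, W=2, Y=2) weight 1/15
  … 4 more
Group by W:
  weight(W=0) = 1/6
  weight(W=2) = 1/6
Total weight = 1/6 + 1/6 = 1/3
P(W=0 | obs) = 1/6 / 1/3 = 1/2
P(W=2 | obs) = 1/6 / 1/3 = 1/2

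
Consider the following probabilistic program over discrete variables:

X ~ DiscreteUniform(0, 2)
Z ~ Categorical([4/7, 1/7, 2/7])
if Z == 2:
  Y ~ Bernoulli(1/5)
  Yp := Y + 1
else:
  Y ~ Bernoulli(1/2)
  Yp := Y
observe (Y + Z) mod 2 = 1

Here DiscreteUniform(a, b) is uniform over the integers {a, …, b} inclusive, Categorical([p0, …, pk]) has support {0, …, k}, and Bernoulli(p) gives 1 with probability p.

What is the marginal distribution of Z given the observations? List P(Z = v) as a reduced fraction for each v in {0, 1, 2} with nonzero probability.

Enumerate traces; 9 have nonzero weight after conditioning:
  (X=0, Z=0, Y=1) weight 2/21
  (X=0, Z=1, Y=0) weight 1/42
  (X=0, Z=2, Y=1) weight 2/105
  (X=1, Z=0, Y=1) weight 2/21
  (X=1, Z=1, Y=0) weight 1/42
  (X=1, Z=2, Y=1) weight 2/105
  (X=2, Z=0, Y=1) weight 2/21
  (X=2, Z=1, Y=0) weight 1/42
  … 1 more
Group by Z:
  weight(Z=0) = 2/7
  weight(Z=1) = 1/14
  weight(Z=2) = 2/35
Total weight = 2/7 + 1/14 + 2/35 = 29/70
P(Z=0 | obs) = 2/7 / 29/70 = 20/29
P(Z=1 | obs) = 1/14 / 29/70 = 5/29
P(Z=2 | obs) = 2/35 / 29/70 = 4/29

P(Z=0) = 20/29, P(Z=1) = 5/29, P(Z=2) = 4/29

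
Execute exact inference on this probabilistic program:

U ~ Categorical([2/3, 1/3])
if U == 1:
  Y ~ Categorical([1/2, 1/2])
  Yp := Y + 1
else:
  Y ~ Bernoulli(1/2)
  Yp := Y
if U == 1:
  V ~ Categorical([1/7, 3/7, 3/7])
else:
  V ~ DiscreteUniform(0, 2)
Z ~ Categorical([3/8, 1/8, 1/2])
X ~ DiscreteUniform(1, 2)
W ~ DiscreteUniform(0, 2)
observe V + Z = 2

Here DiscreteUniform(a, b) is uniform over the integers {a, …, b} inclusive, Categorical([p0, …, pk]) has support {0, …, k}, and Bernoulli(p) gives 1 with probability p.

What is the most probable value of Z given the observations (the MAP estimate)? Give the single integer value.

Enumerate traces; 72 have nonzero weight after conditioning:
  (U=0, Y=0, V=0, Z=2, X=1, W=0) weight 1/108
  (U=0, Y=0, V=0, Z=2, X=1, W=1) weight 1/108
  (U=0, Y=0, V=0, Z=2, X=1, W=2) weight 1/108
  (U=0, Y=0, V=0, Z=2, X=2, W=0) weight 1/108
  (U=0, Y=0, V=0, Z=2, X=2, W=1) weight 1/108
  (U=0, Y=0, V=0, Z=2, X=2, W=2) weight 1/108
  (U=0, Y=0, V=1, Z=1, X=1, W=0) weight 1/432
  (U=0, Y=0, V=1, Z=1, X=1, W=1) weight 1/432
  (U=0, Y=0, V=2, Z=0, X=1, W=0) weight 1/144
  … 63 more
Group by Z:
  weight(Z=0) = 23/168
  weight(Z=1) = 23/504
  weight(Z=2) = 17/126
Total weight = 23/168 + 23/504 + 17/126 = 20/63
P(Z=0 | obs) = 23/168 / 20/63 = 69/160
P(Z=1 | obs) = 23/504 / 20/63 = 23/160
P(Z=2 | obs) = 17/126 / 20/63 = 17/40
argmax = 0

argmax_v P(Z = v | obs) = 0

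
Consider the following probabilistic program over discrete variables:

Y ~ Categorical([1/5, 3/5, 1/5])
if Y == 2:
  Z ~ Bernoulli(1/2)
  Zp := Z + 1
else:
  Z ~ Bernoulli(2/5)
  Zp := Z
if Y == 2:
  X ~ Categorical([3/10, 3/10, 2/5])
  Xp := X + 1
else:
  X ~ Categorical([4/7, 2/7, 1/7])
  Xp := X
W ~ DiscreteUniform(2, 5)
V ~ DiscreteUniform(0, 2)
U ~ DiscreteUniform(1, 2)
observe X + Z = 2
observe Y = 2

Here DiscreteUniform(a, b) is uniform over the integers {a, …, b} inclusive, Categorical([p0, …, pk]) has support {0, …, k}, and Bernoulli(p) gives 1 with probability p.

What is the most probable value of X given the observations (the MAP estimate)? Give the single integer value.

Enumerate traces; 48 have nonzero weight after conditioning:
  (Y=2, Z=0, X=2, W=2, V=0, U=1) weight 1/600
  (Y=2, Z=0, X=2, W=2, V=0, U=2) weight 1/600
  (Y=2, Z=0, X=2, W=2, V=1, U=1) weight 1/600
  (Y=2, Z=0, X=2, W=2, V=1, U=2) weight 1/600
  (Y=2, Z=0, X=2, W=2, V=2, U=1) weight 1/600
  (Y=2, Z=0, X=2, W=2, V=2, U=2) weight 1/600
  (Y=2, Z=0, X=2, W=3, V=0, U=1) weight 1/600
  (Y=2, Z=0, X=2, W=3, V=0, U=2) weight 1/600
  (Y=2, Z=1, X=1, W=2, V=0, U=1) weight 1/800
  … 39 more
Group by X:
  weight(X=1) = 3/100
  weight(X=2) = 1/25
Total weight = 3/100 + 1/25 = 7/100
P(X=1 | obs) = 3/100 / 7/100 = 3/7
P(X=2 | obs) = 1/25 / 7/100 = 4/7
argmax = 2

argmax_v P(X = v | obs) = 2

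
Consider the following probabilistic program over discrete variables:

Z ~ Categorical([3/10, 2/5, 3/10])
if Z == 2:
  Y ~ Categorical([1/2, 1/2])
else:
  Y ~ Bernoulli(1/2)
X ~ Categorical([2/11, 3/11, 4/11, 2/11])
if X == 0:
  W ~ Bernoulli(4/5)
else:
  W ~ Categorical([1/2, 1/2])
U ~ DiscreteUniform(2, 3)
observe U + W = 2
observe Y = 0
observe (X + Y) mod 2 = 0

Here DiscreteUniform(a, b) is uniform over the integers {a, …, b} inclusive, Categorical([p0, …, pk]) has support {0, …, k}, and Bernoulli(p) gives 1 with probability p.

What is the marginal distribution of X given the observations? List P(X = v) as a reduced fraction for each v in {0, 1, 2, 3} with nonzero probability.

P(X=0) = 1/6, P(X=2) = 5/6

Enumerate traces; 6 have nonzero weight after conditioning:
  (Z=0, Y=0, X=0, W=0, U=2) weight 3/1100
  (Z=0, Y=0, X=2, W=0, U=2) weight 3/220
  (Z=1, Y=0, X=0, W=0, U=2) weight 1/275
  (Z=1, Y=0, X=2, W=0, U=2) weight 1/55
  (Z=2, Y=0, X=0, W=0, U=2) weight 3/1100
  (Z=2, Y=0, X=2, W=0, U=2) weight 3/220
Group by X:
  weight(X=0) = 1/110
  weight(X=2) = 1/22
Total weight = 1/110 + 1/22 = 3/55
P(X=0 | obs) = 1/110 / 3/55 = 1/6
P(X=2 | obs) = 1/22 / 3/55 = 5/6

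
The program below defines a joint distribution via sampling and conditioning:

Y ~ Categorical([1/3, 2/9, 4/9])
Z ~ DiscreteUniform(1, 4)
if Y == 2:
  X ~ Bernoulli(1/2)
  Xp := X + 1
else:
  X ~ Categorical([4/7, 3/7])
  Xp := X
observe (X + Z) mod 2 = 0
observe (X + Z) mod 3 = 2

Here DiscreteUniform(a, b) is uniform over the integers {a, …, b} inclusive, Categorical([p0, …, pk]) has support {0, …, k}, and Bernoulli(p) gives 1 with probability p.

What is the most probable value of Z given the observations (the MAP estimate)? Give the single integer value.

argmax_v P(Z = v | obs) = 2

Enumerate traces; 6 have nonzero weight after conditioning:
  (Y=0, Z=1, X=1) weight 1/28
  (Y=0, Z=2, X=0) weight 1/21
  (Y=1, Z=1, X=1) weight 1/42
  (Y=1, Z=2, X=0) weight 2/63
  (Y=2, Z=1, X=1) weight 1/18
  (Y=2, Z=2, X=0) weight 1/18
Group by Z:
  weight(Z=1) = 29/252
  weight(Z=2) = 17/126
Total weight = 29/252 + 17/126 = 1/4
P(Z=1 | obs) = 29/252 / 1/4 = 29/63
P(Z=2 | obs) = 17/126 / 1/4 = 34/63
argmax = 2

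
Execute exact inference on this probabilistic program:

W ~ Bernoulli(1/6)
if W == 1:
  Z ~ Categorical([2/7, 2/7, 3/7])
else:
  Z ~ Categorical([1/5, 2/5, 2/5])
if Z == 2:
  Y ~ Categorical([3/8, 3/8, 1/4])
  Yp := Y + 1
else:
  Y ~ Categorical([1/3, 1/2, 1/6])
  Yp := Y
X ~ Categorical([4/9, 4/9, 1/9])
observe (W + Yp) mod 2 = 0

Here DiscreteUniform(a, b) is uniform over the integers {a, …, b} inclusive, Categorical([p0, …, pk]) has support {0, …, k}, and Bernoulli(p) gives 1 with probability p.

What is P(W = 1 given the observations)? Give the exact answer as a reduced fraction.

Enumerate traces; 27 have nonzero weight after conditioning:
  (W=0, Z=0, Y=0, X=0) weight 2/81
  (W=0, Z=0, Y=0, X=1) weight 2/81
  (W=0, Z=0, Y=0, X=2) weight 1/162
  (W=0, Z=0, Y=2, X=0) weight 1/81
  (W=0, Z=0, Y=2, X=1) weight 1/81
  (W=0, Z=0, Y=2, X=2) weight 1/324
  (W=0, Z=1, Y=0, X=0) weight 4/81
  (W=0, Z=1, Y=0, X=1) weight 4/81
  (W=1, Z=0, Y=1, X=0) weight 2/189
  … 18 more
Group by W:
  weight(W=0) = 3/8
  weight(W=1) = 31/336
Total weight = 3/8 + 31/336 = 157/336
P(W=0 | obs) = 3/8 / 157/336 = 126/157
P(W=1 | obs) = 31/336 / 157/336 = 31/157

P(W = 1 | obs) = 31/157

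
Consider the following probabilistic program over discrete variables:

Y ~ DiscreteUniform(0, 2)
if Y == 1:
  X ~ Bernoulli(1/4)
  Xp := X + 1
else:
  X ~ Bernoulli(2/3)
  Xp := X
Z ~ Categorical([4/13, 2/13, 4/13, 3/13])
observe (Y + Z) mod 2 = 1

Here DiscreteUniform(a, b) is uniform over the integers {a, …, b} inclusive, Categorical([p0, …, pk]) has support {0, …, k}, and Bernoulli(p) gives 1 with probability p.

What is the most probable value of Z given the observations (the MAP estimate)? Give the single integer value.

argmax_v P(Z = v | obs) = 3

Enumerate traces; 12 have nonzero weight after conditioning:
  (Y=0, X=0, Z=1) weight 2/117
  (Y=0, X=0, Z=3) weight 1/39
  (Y=0, X=1, Z=1) weight 4/117
  (Y=0, X=1, Z=3) weight 2/39
  (Y=1, X=0, Z=0) weight 1/13
  (Y=1, X=0, Z=2) weight 1/13
  (Y=1, X=1, Z=0) weight 1/39
  (Y=1, X=1, Z=2) weight 1/39
  … 4 more
Group by Z:
  weight(Z=0) = 4/39
  weight(Z=1) = 4/39
  weight(Z=2) = 4/39
  weight(Z=3) = 2/13
Total weight = 4/39 + 4/39 + 4/39 + 2/13 = 6/13
P(Z=0 | obs) = 4/39 / 6/13 = 2/9
P(Z=1 | obs) = 4/39 / 6/13 = 2/9
P(Z=2 | obs) = 4/39 / 6/13 = 2/9
P(Z=3 | obs) = 2/13 / 6/13 = 1/3
argmax = 3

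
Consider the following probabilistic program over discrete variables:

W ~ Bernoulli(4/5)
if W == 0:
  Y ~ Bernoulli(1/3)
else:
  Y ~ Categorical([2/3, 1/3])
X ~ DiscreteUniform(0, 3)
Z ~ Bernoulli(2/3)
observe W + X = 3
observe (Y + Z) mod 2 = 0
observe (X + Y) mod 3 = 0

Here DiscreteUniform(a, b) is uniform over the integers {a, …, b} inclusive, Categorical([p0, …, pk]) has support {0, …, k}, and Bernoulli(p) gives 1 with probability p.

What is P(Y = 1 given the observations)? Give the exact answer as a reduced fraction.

Enumerate traces; 2 have nonzero weight after conditioning:
  (W=0, Y=0, X=3, Z=0) weight 1/90
  (W=1, Y=1, X=2, Z=1) weight 2/45
Group by Y:
  weight(Y=0) = 1/90
  weight(Y=1) = 2/45
Total weight = 1/90 + 2/45 = 1/18
P(Y=0 | obs) = 1/90 / 1/18 = 1/5
P(Y=1 | obs) = 2/45 / 1/18 = 4/5

P(Y = 1 | obs) = 4/5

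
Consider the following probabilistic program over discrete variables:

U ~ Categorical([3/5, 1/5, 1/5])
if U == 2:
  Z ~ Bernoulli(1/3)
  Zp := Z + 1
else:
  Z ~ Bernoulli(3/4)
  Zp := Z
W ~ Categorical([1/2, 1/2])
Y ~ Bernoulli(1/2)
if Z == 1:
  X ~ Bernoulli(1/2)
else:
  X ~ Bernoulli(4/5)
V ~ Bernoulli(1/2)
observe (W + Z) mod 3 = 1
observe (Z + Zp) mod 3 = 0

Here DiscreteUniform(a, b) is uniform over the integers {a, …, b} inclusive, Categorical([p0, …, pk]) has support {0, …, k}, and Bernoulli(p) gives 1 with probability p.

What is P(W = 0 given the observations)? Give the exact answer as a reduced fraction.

P(W = 0 | obs) = 1/4

Enumerate traces; 24 have nonzero weight after conditioning:
  (U=0, Z=0, W=1, Y=0, X=0, V=0) weight 3/800
  (U=0, Z=0, W=1, Y=0, X=0, V=1) weight 3/800
  (U=0, Z=0, W=1, Y=0, X=1, V=0) weight 3/200
  (U=0, Z=0, W=1, Y=0, X=1, V=1) weight 3/200
  (U=0, Z=0, W=1, Y=1, X=0, V=0) weight 3/800
  (U=0, Z=0, W=1, Y=1, X=0, V=1) weight 3/800
  (U=0, Z=0, W=1, Y=1, X=1, V=0) weight 3/200
  (U=0, Z=0, W=1, Y=1, X=1, V=1) weight 3/200
  (U=2, Z=1, W=0, Y=0, X=0, V=0) weight 1/240
  … 15 more
Group by W:
  weight(W=0) = 1/30
  weight(W=1) = 1/10
Total weight = 1/30 + 1/10 = 2/15
P(W=0 | obs) = 1/30 / 2/15 = 1/4
P(W=1 | obs) = 1/10 / 2/15 = 3/4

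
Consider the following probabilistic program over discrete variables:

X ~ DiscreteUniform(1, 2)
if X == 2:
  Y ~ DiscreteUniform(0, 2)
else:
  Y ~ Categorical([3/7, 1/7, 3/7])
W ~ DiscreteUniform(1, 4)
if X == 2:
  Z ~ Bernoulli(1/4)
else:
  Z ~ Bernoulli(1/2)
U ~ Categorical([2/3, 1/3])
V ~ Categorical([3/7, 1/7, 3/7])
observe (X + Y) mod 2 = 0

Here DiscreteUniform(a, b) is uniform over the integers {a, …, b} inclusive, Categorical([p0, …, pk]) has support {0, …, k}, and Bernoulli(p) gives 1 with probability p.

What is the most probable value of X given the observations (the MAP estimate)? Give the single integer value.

argmax_v P(X = v | obs) = 2

Enumerate traces; 144 have nonzero weight after conditioning:
  (X=1, Y=1, W=1, Z=0, U=0, V=0) weight 1/392
  (X=1, Y=1, W=1, Z=0, U=0, V=1) weight 1/1176
  (X=1, Y=1, W=1, Z=0, U=0, V=2) weight 1/392
  (X=1, Y=1, W=1, Z=0, U=1, V=0) weight 1/784
  (X=1, Y=1, W=1, Z=0, U=1, V=1) weight 1/2352
  (X=1, Y=1, W=1, Z=0, U=1, V=2) weight 1/784
  (X=1, Y=1, W=1, Z=1, U=0, V=0) weight 1/392
  (X=1, Y=1, W=1, Z=1, U=0, V=1) weight 1/1176
  (X=2, Y=0, W=1, Z=0, U=0, V=0) weight 1/112
  … 135 more
Group by X:
  weight(X=1) = 1/14
  weight(X=2) = 1/3
Total weight = 1/14 + 1/3 = 17/42
P(X=1 | obs) = 1/14 / 17/42 = 3/17
P(X=2 | obs) = 1/3 / 17/42 = 14/17
argmax = 2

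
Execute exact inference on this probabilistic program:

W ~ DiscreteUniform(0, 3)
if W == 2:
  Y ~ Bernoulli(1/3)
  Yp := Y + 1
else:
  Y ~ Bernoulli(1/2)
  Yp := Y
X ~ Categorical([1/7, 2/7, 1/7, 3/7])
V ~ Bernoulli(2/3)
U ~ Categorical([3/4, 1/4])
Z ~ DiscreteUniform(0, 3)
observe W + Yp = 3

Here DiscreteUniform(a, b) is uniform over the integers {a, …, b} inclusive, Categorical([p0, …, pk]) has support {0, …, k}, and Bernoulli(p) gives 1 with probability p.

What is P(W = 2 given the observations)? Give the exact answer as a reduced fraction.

P(W = 2 | obs) = 4/7

Enumerate traces; 128 have nonzero weight after conditioning:
  (W=2, Y=0, X=0, V=0, U=0, Z=0) weight 1/672
  (W=2, Y=0, X=0, V=0, U=0, Z=1) weight 1/672
  (W=2, Y=0, X=0, V=0, U=0, Z=2) weight 1/672
  (W=2, Y=0, X=0, V=0, U=0, Z=3) weight 1/672
  (W=2, Y=0, X=0, V=0, U=1, Z=0) weight 1/2016
  (W=2, Y=0, X=0, V=0, U=1, Z=1) weight 1/2016
  (W=2, Y=0, X=0, V=0, U=1, Z=2) weight 1/2016
  (W=2, Y=0, X=0, V=0, U=1, Z=3) weight 1/2016
  (W=3, Y=0, X=0, V=0, U=0, Z=0) weight 1/896
  … 119 more
Group by W:
  weight(W=2) = 1/6
  weight(W=3) = 1/8
Total weight = 1/6 + 1/8 = 7/24
P(W=2 | obs) = 1/6 / 7/24 = 4/7
P(W=3 | obs) = 1/8 / 7/24 = 3/7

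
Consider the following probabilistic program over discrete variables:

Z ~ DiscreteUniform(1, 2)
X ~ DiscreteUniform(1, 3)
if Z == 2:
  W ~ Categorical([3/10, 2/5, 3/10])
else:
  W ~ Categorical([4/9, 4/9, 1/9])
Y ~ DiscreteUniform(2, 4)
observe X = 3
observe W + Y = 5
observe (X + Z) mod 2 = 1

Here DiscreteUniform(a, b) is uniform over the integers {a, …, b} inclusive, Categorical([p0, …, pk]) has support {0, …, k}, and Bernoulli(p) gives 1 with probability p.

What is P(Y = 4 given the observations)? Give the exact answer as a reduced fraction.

Enumerate traces; 2 have nonzero weight after conditioning:
  (Z=2, X=3, W=1, Y=4) weight 1/45
  (Z=2, X=3, W=2, Y=3) weight 1/60
Group by Y:
  weight(Y=3) = 1/60
  weight(Y=4) = 1/45
Total weight = 1/60 + 1/45 = 7/180
P(Y=3 | obs) = 1/60 / 7/180 = 3/7
P(Y=4 | obs) = 1/45 / 7/180 = 4/7

P(Y = 4 | obs) = 4/7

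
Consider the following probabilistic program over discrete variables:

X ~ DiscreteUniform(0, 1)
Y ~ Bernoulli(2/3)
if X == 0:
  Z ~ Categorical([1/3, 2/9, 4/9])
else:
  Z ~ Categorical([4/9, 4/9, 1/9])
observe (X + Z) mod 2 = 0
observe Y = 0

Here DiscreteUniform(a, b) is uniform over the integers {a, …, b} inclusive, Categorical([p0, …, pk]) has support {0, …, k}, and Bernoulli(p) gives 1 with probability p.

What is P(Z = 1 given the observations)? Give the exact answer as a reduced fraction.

Enumerate traces; 3 have nonzero weight after conditioning:
  (X=0, Y=0, Z=0) weight 1/18
  (X=0, Y=0, Z=2) weight 2/27
  (X=1, Y=0, Z=1) weight 2/27
Group by Z:
  weight(Z=0) = 1/18
  weight(Z=1) = 2/27
  weight(Z=2) = 2/27
Total weight = 1/18 + 2/27 + 2/27 = 11/54
P(Z=0 | obs) = 1/18 / 11/54 = 3/11
P(Z=1 | obs) = 2/27 / 11/54 = 4/11
P(Z=2 | obs) = 2/27 / 11/54 = 4/11

P(Z = 1 | obs) = 4/11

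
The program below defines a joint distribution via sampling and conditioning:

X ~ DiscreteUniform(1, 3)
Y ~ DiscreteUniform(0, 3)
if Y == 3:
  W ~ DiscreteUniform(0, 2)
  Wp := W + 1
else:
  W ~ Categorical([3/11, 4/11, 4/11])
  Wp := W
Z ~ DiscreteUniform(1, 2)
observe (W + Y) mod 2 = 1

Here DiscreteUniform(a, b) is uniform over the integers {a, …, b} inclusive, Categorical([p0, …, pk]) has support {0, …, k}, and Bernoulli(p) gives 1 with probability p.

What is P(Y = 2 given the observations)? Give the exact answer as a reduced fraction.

P(Y = 2 | obs) = 12/67

Enumerate traces; 36 have nonzero weight after conditioning:
  (X=1, Y=0, W=1, Z=1) weight 1/66
  (X=1, Y=0, W=1, Z=2) weight 1/66
  (X=1, Y=1, W=0, Z=1) weight 1/88
  (X=1, Y=1, W=0, Z=2) weight 1/88
  (X=1, Y=1, W=2, Z=1) weight 1/66
  (X=1, Y=1, W=2, Z=2) weight 1/66
  (X=1, Y=2, W=1, Z=1) weight 1/66
  (X=1, Y=2, W=1, Z=2) weight 1/66
  (X=1, Y=3, W=0, Z=1) weight 1/72
  … 27 more
Group by Y:
  weight(Y=0) = 1/11
  weight(Y=1) = 7/44
  weight(Y=2) = 1/11
  weight(Y=3) = 1/6
Total weight = 1/11 + 7/44 + 1/11 + 1/6 = 67/132
P(Y=0 | obs) = 1/11 / 67/132 = 12/67
P(Y=1 | obs) = 7/44 / 67/132 = 21/67
P(Y=2 | obs) = 1/11 / 67/132 = 12/67
P(Y=3 | obs) = 1/6 / 67/132 = 22/67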